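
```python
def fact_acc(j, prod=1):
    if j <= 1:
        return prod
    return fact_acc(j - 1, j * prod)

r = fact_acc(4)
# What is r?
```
Call trace:
fact_acc(j=4, prod=1)
  fact_acc(j=3, prod=4)
    fact_acc(j=2, prod=12)
      fact_acc(j=1, prod=24)
      -> return 24
    -> return 24
  -> return 24
-> return 24

Final answer: 24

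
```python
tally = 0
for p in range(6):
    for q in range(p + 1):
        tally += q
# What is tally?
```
Trace:
  tally=0
  tally=0, p=0, q=0
  tally=0, p=1, q=0
  tally=1, p=1, q=1
  tally=1, p=2, q=0
  tally=2, p=2, q=1
  tally=4, p=2, q=2
  tally=4, p=3, q=0
  tally=5, p=3, q=1
  tally=7, p=3, q=2
  tally=10, p=3, q=3
  tally=10, p=4, q=0
  tally=11, p=4, q=1
  tally=13, p=4, q=2
  tally=16, p=4, q=3
  tally=20, p=4, q=4
  tally=20, p=5, q=0
  tally=21, p=5, q=1
  tally=23, p=5, q=2
  tally=26, p=5, q=3
  tally=30, p=5, q=4
  tally=35, p=5, q=5

Final answer: 35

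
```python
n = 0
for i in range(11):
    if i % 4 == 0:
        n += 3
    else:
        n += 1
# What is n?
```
Trace:
  n=0
  n=3, i=0
  n=4, i=1
  n=5, i=2
  n=6, i=3
  n=9, i=4
  n=10, i=5
  n=11, i=6
  n=12, i=7
  n=15, i=8
  n=16, i=9
  n=17, i=10

Final answer: 17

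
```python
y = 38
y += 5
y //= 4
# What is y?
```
Trace:
  y=38
  y=43
  y=10

Final answer: 10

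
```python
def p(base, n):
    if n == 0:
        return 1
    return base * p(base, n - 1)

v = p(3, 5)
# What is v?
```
Call trace:
p(base=3, n=5)
  p(base=3, n=4)
    p(base=3, n=3)
      p(base=3, n=2)
        p(base=3, n=1)
          p(base=3, n=0)
          -> return 1
        -> return 3
      -> return 9
    -> return 27
  -> return 81
-> return 243

Final answer: 243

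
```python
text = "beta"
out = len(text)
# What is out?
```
Trace:
  text='beta'
  text='beta', out=4

Final answer: 4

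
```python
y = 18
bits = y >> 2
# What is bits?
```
Trace:
  y=18
  y=18, bits=4

Final answer: 4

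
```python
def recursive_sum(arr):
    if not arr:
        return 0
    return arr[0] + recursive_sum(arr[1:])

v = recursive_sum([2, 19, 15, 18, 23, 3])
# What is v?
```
Call trace:
recursive_sum(arr=[2, 19, 15, 18, 23, 3])
  recursive_sum(arr=[19, 15, 18, 23, 3])
    recursive_sum(arr=[15, 18, 23, 3])
      recursive_sum(arr=[18, 23, 3])
        recursive_sum(arr=[23, 3])
          recursive_sum(arr=[3])
            recursive_sum(arr=[])
            -> return 0
          -> return 3
        -> return 26
      -> return 44
    -> return 59
  -> return 78
-> return 80

Final answer: 80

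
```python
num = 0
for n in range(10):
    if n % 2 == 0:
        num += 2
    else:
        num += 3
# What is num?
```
Trace:
  num=0
  num=2, n=0
  num=5, n=1
  num=7, n=2
  num=10, n=3
  num=12, n=4
  num=15, n=5
  num=17, n=6
  num=20, n=7
  num=22, n=8
  num=25, n=9

Final answer: 25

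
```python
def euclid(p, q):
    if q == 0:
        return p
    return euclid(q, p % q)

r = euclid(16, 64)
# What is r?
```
Call trace:
euclid(p=16, q=64)
  euclid(p=64, q=16)
    euclid(p=16, q=0)
    -> return 16
  -> return 16
-> return 16

Final answer: 16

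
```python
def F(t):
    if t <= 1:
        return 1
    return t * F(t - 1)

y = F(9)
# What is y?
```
Call trace:
F(t=9)
  F(t=8)
    F(t=7)
      F(t=6)
        F(t=5)
          F(t=4)
            F(t=3)
              F(t=2)
                F(t=1)
                -> return 1
              -> return 2
            -> return 6
          -> return 24
        -> return 120
      -> return 720
    -> return 5040
  -> return 40320
-> return 362880

Final answer: 362880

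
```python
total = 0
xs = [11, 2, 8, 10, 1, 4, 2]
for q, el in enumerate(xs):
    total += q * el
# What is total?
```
Trace:
  total=0
  total=0, q=0, el=11
  total=2, q=1, el=2
  total=18, q=2, el=8
  total=48, q=3, el=10
  total=52, q=4, el=1
  total=72, q=5, el=4
  total=84, q=6, el=2

Final answer: 84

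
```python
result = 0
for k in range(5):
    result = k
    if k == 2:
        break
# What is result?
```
Trace:
  result=0
  result=0, k=0
  result=1, k=1
  result=2, k=2

Final answer: 2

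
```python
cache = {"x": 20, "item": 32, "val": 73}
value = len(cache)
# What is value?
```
Trace:
  cache={'x': 20, 'item': 32, 'val': 73}
  cache={'x': 20, 'item': 32, 'val': 73}, value=3

Final answer: 3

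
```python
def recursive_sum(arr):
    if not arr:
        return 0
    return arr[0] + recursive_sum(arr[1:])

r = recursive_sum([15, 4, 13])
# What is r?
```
Call trace:
recursive_sum(arr=[15, 4, 13])
  recursive_sum(arr=[4, 13])
    recursive_sum(arr=[13])
      recursive_sum(arr=[])
      -> return 0
    -> return 13
  -> return 17
-> return 32

Final answer: 32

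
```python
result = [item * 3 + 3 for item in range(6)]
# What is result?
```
Trace:
  item=0
  item=1
  item=2
  item=3
  item=4
  item=5
  result=[3, 6, 9, 12, 15, 18]

Final answer: [3, 6, 9, 12, 15, 18]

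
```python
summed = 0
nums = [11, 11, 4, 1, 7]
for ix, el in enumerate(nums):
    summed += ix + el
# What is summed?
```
Trace:
  summed=0
  summed=11, ix=0, el=11
  summed=23, ix=1, el=11
  summed=29, ix=2, el=4
  summed=33, ix=3, el=1
  summed=44, ix=4, el=7

Final answer: 44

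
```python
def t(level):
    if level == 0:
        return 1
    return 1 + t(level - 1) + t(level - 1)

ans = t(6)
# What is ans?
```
Call trace (a repeated sub-call is expanded the first time; later identical calls just restate its return value):
t(level=6)
  t(level=5)
    t(level=4)
      t(level=3)
        t(level=2)
          t(level=1)
            t(level=0)
            -> return 1
            t(level=0)
            -> return 1
          -> return 3
          t(level=1) -> return 3  (same call as traced above)
        -> return 7
        t(level=2) -> return 7  (same call as traced above)
      -> return 15
      t(level=3) -> return 15  (same call as traced above)
    -> return 31
    t(level=4) -> return 31  (same call as traced above)
  -> return 63
  t(level=5) -> return 63  (same call as traced above)
-> return 127

Final answer: 127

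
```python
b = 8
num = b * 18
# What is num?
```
Trace:
  b=8
  b=8, num=144

Final answer: 144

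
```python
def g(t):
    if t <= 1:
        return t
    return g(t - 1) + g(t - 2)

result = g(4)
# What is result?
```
Call trace (a repeated sub-call is expanded the first time; later identical calls just restate its return value):
g(t=4)
  g(t=3)
    g(t=2)
      g(t=1)
      -> return 1
      g(t=0)
      -> return 0
    -> return 1
    g(t=1)
    -> return 1
  -> return 2
  g(t=2) -> return 1  (same call as traced above)
-> return 3

Final answer: 3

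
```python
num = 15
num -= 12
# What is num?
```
Trace:
  num=15
  num=3

Final answer: 3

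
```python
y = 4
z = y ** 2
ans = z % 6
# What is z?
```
Trace:
  y=4
  y=4, z=16
  y=4, z=16, ans=4

Final answer: 16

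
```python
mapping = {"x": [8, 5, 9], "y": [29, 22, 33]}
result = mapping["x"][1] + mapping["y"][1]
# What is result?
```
Trace:
  mapping={'x': [8, 5, 9], 'y': [29, 22, 33]}
  mapping={'x': [8, 5, 9], 'y': [29, 22, 33]}, result=27

Final answer: 27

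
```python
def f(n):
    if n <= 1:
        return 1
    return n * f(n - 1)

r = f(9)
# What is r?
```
Call trace:
f(n=9)
  f(n=8)
    f(n=7)
      f(n=6)
        f(n=5)
          f(n=4)
            f(n=3)
              f(n=2)
                f(n=1)
                -> return 1
              -> return 2
            -> return 6
          -> return 24
        -> return 120
      -> return 720
    -> return 5040
  -> return 40320
-> return 362880

Final answer: 362880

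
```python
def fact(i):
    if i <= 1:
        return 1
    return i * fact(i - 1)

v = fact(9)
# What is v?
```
Call trace:
fact(i=9)
  fact(i=8)
    fact(i=7)
      fact(i=6)
        fact(i=5)
          fact(i=4)
            fact(i=3)
              fact(i=2)
                fact(i=1)
                -> return 1
              -> return 2
            -> return 6
          -> return 24
        -> return 120
      -> return 720
    -> return 5040
  -> return 40320
-> return 362880

Final answer: 362880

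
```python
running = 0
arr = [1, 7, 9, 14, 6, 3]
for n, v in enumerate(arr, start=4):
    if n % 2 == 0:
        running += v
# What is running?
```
Trace:
  running=0
  running=1, n=4, v=1
  running=1, n=5, v=7
  running=10, n=6, v=9
  running=10, n=7, v=14
  running=16, n=8, v=6
  running=16, n=9, v=3

Final answer: 16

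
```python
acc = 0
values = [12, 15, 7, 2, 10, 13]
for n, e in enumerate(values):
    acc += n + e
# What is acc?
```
Trace:
  acc=0
  acc=12, n=0, e=12
  acc=28, n=1, e=15
  acc=37, n=2, e=7
  acc=42, n=3, e=2
  acc=56, n=4, e=10
  acc=74, n=5, e=13

Final answer: 74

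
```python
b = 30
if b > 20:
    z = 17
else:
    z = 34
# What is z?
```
Trace:
  b=30
  b=30, z=17

Final answer: 17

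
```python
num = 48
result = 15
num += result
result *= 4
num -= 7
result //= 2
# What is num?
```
Trace:
  num=48
  num=48, result=15
  num=63, result=15
  num=63, result=60
  num=56, result=60
  num=56, result=30

Final answer: 56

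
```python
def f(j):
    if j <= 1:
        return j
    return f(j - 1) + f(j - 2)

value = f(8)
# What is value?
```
Call trace (a repeated sub-call is expanded the first time; later identical calls just restate its return value):
f(j=8)
  f(j=7)
    f(j=6)
      f(j=5)
        f(j=4)
          f(j=3)
            f(j=2)
              f(j=1)
              -> return 1
              f(j=0)
              -> return 0
            -> return 1
            f(j=1)
            -> return 1
          -> return 2
          f(j=2) -> return 1  (same call as traced above)
        -> return 3
        f(j=3) -> return 2  (same call as traced above)
      -> return 5
      f(j=4) -> return 3  (same call as traced above)
    -> return 8
    f(j=5) -> return 5  (same call as traced above)
  -> return 13
  f(j=6) -> return 8  (same call as traced above)
-> return 21

Final answer: 21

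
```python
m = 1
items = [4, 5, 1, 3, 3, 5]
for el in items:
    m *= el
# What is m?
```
Trace:
  m=1
  m=4, el=4
  m=20, el=5
  m=20, el=1
  m=60, el=3
  m=180, el=3
  m=900, el=5

Final answer: 900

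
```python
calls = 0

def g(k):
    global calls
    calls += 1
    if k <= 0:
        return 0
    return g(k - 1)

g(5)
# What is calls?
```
Call trace:
g(k=5)
  g(k=4)
    g(k=3)
      g(k=2)
        g(k=1)
          g(k=0)
          -> return 0
        -> return 0
      -> return 0
    -> return 0
  -> return 0
-> return 0

calls is incremented once per call. g is entered once for each k = 5, 4, 3, 2, 1, 0 (the k <= 0 call returns without recursing), i.e. 5 + 1 calls.
calls = 6

Final answer: 6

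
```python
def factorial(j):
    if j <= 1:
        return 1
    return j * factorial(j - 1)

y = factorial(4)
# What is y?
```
Call trace:
factorial(j=4)
  factorial(j=3)
    factorial(j=2)
      factorial(j=1)
      -> return 1
    -> return 2
  -> return 6
-> return 24

Final answer: 24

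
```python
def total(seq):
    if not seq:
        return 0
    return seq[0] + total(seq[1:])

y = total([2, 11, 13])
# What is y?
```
Call trace:
total(seq=[2, 11, 13])
  total(seq=[11, 13])
    total(seq=[13])
      total(seq=[])
      -> return 0
    -> return 13
  -> return 24
-> return 26

Final answer: 26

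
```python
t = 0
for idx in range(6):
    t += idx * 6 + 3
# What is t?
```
Trace:
  t=0
  t=3, idx=0
  t=12, idx=1
  t=27, idx=2
  t=48, idx=3
  t=75, idx=4
  t=108, idx=5

Final answer: 108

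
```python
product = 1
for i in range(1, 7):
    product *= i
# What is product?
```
Trace:
  product=1
  product=1, i=1
  product=2, i=2
  product=6, i=3
  product=24, i=4
  product=120, i=5
  product=720, i=6

Final answer: 720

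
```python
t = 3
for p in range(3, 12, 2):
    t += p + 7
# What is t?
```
Trace:
  t=3
  t=13, p=3
  t=25, p=5
  t=39, p=7
  t=55, p=9
  t=73, p=11

Final answer: 73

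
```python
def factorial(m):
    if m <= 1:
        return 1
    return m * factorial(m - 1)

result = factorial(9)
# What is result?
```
Call trace:
factorial(m=9)
  factorial(m=8)
    factorial(m=7)
      factorial(m=6)
        factorial(m=5)
          factorial(m=4)
            factorial(m=3)
              factorial(m=2)
                factorial(m=1)
                -> return 1
              -> return 2
            -> return 6
          -> return 24
        -> return 120
      -> return 720
    -> return 5040
  -> return 40320
-> return 362880

Final answer: 362880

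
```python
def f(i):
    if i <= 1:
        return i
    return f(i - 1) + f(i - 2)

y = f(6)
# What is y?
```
Call trace (a repeated sub-call is expanded the first time; later identical calls just restate its return value):
f(i=6)
  f(i=5)
    f(i=4)
      f(i=3)
        f(i=2)
          f(i=1)
          -> return 1
          f(i=0)
          -> return 0
        -> return 1
        f(i=1)
        -> return 1
      -> return 2
      f(i=2) -> return 1  (same call as traced above)
    -> return 3
    f(i=3) -> return 2  (same call as traced above)
  -> return 5
  f(i=4) -> return 3  (same call as traced above)
-> return 8

Final answer: 8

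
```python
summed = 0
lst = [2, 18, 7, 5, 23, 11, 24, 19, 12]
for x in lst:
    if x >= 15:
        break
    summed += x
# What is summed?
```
Trace:
  summed=0
  summed=2, x=2
  summed=2, x=18

Final answer: 2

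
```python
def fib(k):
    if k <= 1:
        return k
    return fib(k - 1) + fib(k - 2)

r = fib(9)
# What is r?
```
Call trace (a repeated sub-call is expanded the first time; later identical calls just restate its return value):
fib(k=9)
  fib(k=8)
    fib(k=7)
      fib(k=6)
        fib(k=5)
          fib(k=4)
            fib(k=3)
              fib(k=2)
                fib(k=1)
                -> return 1
                fib(k=0)
                -> return 0
              -> return 1
              fib(k=1)
              -> return 1
            -> return 2
            fib(k=2) -> return 1  (same call as traced above)
          -> return 3
          fib(k=3) -> return 2  (same call as traced above)
        -> return 5
        fib(k=4) -> return 3  (same call as traced above)
      -> return 8
      fib(k=5) -> return 5  (same call as traced above)
    -> return 13
    fib(k=6) -> return 8  (same call as traced above)
  -> return 21
  fib(k=7) -> return 13  (same call as traced above)
-> return 34

Final answer: 34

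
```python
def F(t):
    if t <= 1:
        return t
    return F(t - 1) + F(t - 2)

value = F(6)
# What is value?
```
Call trace (a repeated sub-call is expanded the first time; later identical calls just restate its return value):
F(t=6)
  F(t=5)
    F(t=4)
      F(t=3)
        F(t=2)
          F(t=1)
          -> return 1
          F(t=0)
          -> return 0
        -> return 1
        F(t=1)
        -> return 1
      -> return 2
      F(t=2) -> return 1  (same call as traced above)
    -> return 3
    F(t=3) -> return 2  (same call as traced above)
  -> return 5
  F(t=4) -> return 3  (same call as traced above)
-> return 8

Final answer: 8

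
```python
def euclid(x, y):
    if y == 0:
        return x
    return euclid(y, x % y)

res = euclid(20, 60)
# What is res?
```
Call trace:
euclid(x=20, y=60)
  euclid(x=60, y=20)
    euclid(x=20, y=0)
    -> return 20
  -> return 20
-> return 20

Final answer: 20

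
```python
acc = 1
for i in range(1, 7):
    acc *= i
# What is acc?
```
Trace:
  acc=1
  acc=1, i=1
  acc=2, i=2
  acc=6, i=3
  acc=24, i=4
  acc=120, i=5
  acc=720, i=6

Final answer: 720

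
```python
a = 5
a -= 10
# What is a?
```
Trace:
  a=5
  a=-5

Final answer: -5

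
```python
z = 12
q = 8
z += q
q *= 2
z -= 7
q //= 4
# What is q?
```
Trace:
  z=12
  z=12, q=8
  z=20, q=8
  z=20, q=16
  z=13, q=16
  z=13, q=4

Final answer: 4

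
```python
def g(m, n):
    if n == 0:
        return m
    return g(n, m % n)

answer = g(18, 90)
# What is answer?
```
Call trace:
g(m=18, n=90)
  g(m=90, n=18)
    g(m=18, n=0)
    -> return 18
  -> return 18
-> return 18

Final answer: 18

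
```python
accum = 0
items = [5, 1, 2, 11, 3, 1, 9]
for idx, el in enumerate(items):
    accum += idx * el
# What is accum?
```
Trace:
  accum=0
  accum=0, idx=0, el=5
  accum=1, idx=1, el=1
  accum=5, idx=2, el=2
  accum=38, idx=3, el=11
  accum=50, idx=4, el=3
  accum=55, idx=5, el=1
  accum=109, idx=6, el=9

Final answer: 109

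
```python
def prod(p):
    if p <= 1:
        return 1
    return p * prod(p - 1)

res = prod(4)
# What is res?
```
Call trace:
prod(p=4)
  prod(p=3)
    prod(p=2)
      prod(p=1)
      -> return 1
    -> return 2
  -> return 6
-> return 24

Final answer: 24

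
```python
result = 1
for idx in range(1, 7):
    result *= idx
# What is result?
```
Trace:
  result=1
  result=1, idx=1
  result=2, idx=2
  result=6, idx=3
  result=24, idx=4
  result=120, idx=5
  result=720, idx=6

Final answer: 720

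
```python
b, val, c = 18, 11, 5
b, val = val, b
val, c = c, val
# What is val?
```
Trace:
  b=18, val=11, c=5
  b=11, val=18, c=5
  b=11, val=5, c=18

Final answer: 5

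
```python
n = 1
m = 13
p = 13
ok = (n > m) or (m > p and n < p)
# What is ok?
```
Trace:
  n=1
  n=1, m=13
  n=1, m=13, p=13
  n=1, m=13, p=13, ok=False

Final answer: False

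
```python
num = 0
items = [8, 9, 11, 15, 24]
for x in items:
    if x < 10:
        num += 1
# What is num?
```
Trace:
  num=0
  num=1, x=8
  num=2, x=9
  num=2, x=11
  num=2, x=15
  num=2, x=24

Final answer: 2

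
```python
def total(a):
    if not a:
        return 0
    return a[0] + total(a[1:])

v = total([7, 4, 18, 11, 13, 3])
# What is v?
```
Call trace:
total(a=[7, 4, 18, 11, 13, 3])
  total(a=[4, 18, 11, 13, 3])
    total(a=[18, 11, 13, 3])
      total(a=[11, 13, 3])
        total(a=[13, 3])
          total(a=[3])
            total(a=[])
            -> return 0
          -> return 3
        -> return 16
      -> return 27
    -> return 45
  -> return 49
-> return 56

Final answer: 56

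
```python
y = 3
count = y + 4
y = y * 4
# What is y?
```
Trace:
  y=3
  y=3, count=7
  y=12, count=7

Final answer: 12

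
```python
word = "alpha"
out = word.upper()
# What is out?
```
Trace:
  word='alpha'
  word='alpha', out='ALPHA'

Final answer: 'ALPHA'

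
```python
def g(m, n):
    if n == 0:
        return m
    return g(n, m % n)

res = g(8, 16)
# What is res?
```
Call trace:
g(m=8, n=16)
  g(m=16, n=8)
    g(m=8, n=0)
    -> return 8
  -> return 8
-> return 8

Final answer: 8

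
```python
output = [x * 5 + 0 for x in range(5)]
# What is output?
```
Trace:
  x=0
  x=1
  x=2
  x=3
  x=4
  output=[0, 5, 10, 15, 20]

Final answer: [0, 5, 10, 15, 20]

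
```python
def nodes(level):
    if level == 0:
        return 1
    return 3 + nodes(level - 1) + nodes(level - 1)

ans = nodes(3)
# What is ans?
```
Call trace (a repeated sub-call is expanded the first time; later identical calls just restate its return value):
nodes(level=3)
  nodes(level=2)
    nodes(level=1)
      nodes(level=0)
      -> return 1
      nodes(level=0)
      -> return 1
    -> return 5
    nodes(level=1) -> return 5  (same call as traced above)
  -> return 13
  nodes(level=2) -> return 13  (same call as traced above)
-> return 29

Final answer: 29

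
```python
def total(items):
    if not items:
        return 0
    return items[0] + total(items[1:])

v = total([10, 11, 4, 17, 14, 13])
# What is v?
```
Call trace:
total(items=[10, 11, 4, 17, 14, 13])
  total(items=[11, 4, 17, 14, 13])
    total(items=[4, 17, 14, 13])
      total(items=[17, 14, 13])
        total(items=[14, 13])
          total(items=[13])
            total(items=[])
            -> return 0
          -> return 13
        -> return 27
      -> return 44
    -> return 48
  -> return 59
-> return 69

Final answer: 69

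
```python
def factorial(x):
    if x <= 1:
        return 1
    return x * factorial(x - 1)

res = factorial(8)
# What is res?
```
Call trace:
factorial(x=8)
  factorial(x=7)
    factorial(x=6)
      factorial(x=5)
        factorial(x=4)
          factorial(x=3)
            factorial(x=2)
              factorial(x=1)
              -> return 1
            -> return 2
          -> return 6
        -> return 24
      -> return 120
    -> return 720
  -> return 5040
-> return 40320

Final answer: 40320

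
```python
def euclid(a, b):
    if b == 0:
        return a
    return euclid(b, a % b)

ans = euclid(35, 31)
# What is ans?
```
Call trace:
euclid(a=35, b=31)
  euclid(a=31, b=4)
    euclid(a=4, b=3)
      euclid(a=3, b=1)
        euclid(a=1, b=0)
        -> return 1
      -> return 1
    -> return 1
  -> return 1
-> return 1

Final answer: 1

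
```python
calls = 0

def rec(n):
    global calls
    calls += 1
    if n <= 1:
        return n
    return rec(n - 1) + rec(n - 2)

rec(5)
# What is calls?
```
Call trace (a repeated sub-call is expanded the first time; later identical calls just restate its return value):
rec(n=5)
  rec(n=4)
    rec(n=3)
      rec(n=2)
        rec(n=1)
        -> return 1
        rec(n=0)
        -> return 0
      -> return 1
      rec(n=1)
      -> return 1
    -> return 2
    rec(n=2) -> return 1  (same call as traced above)
  -> return 3
  rec(n=3) -> return 2  (same call as traced above)
-> return 5

calls is incremented once per call, so count the calls in each subtree. Let C(n) = number of calls made by rec(n).
C(0) = C(1) = 1 (base case, no recursion); C(n) = 1 + C(n - 1) + C(n - 2) otherwise.
C(2) = 1 + C(1) + C(0) = 1 + 1 + 1 = 3
C(3) = 1 + C(2) + C(1) = 1 + 3 + 1 = 5
C(4) = 1 + C(3) + C(2) = 1 + 5 + 3 = 9
C(5) = 1 + C(4) + C(3) = 1 + 9 + 5 = 15
calls = C(5) = 15

Final answer: 15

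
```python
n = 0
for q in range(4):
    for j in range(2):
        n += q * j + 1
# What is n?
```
Trace:
  n=0
  n=1, q=0, j=0
  n=2, q=0, j=1
  n=3, q=1, j=0
  n=5, q=1, j=1
  n=6, q=2, j=0
  n=9, q=2, j=1
  n=10, q=3, j=0
  n=14, q=3, j=1

Final answer: 14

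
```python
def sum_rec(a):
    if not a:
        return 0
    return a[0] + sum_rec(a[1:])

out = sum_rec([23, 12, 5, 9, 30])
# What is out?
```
Call trace:
sum_rec(a=[23, 12, 5, 9, 30])
  sum_rec(a=[12, 5, 9, 30])
    sum_rec(a=[5, 9, 30])
      sum_rec(a=[9, 30])
        sum_rec(a=[30])
          sum_rec(a=[])
          -> return 0
        -> return 30
      -> return 39
    -> return 44
  -> return 56
-> return 79

Final answer: 79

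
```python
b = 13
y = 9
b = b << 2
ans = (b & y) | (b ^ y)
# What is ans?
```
Trace:
  b=13
  b=13, y=9
  b=52, y=9
  b=52, y=9, ans=61

Final answer: 61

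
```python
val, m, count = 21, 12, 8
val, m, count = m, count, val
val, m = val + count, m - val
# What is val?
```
Trace:
  val=21, m=12, count=8
  val=12, m=8, count=21
  val=33, m=-4, count=21

Final answer: 33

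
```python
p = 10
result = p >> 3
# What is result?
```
Trace:
  p=10
  p=10, result=1

Final answer: 1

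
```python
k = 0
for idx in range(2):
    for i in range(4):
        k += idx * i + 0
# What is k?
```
Trace:
  k=0
  k=0, idx=0, i=0
  k=0, idx=0, i=1
  k=0, idx=0, i=2
  k=0, idx=0, i=3
  k=0, idx=1, i=0
  k=1, idx=1, i=1
  k=3, idx=1, i=2
  k=6, idx=1, i=3

Final answer: 6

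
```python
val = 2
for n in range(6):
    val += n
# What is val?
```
Trace:
  val=2
  val=2, n=0
  val=3, n=1
  val=5, n=2
  val=8, n=3
  val=12, n=4
  val=17, n=5

Final answer: 17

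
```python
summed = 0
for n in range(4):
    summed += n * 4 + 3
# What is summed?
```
Trace:
  summed=0
  summed=3, n=0
  summed=10, n=1
  summed=21, n=2
  summed=36, n=3

Final answer: 36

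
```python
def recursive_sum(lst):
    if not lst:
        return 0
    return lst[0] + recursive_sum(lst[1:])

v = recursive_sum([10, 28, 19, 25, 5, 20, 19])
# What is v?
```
Call trace:
recursive_sum(lst=[10, 28, 19, 25, 5, 20, 19])
  recursive_sum(lst=[28, 19, 25, 5, 20, 19])
    recursive_sum(lst=[19, 25, 5, 20, 19])
      recursive_sum(lst=[25, 5, 20, 19])
        recursive_sum(lst=[5, 20, 19])
          recursive_sum(lst=[20, 19])
            recursive_sum(lst=[19])
              recursive_sum(lst=[])
              -> return 0
            -> return 19
          -> return 39
        -> return 44
      -> return 69
    -> return 88
  -> return 116
-> return 126

Final answer: 126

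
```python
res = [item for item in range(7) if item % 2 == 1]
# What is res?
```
Trace:
  item=0
  item=1
  item=2
  item=3
  item=4
  item=5
  item=6
  res=[1, 3, 5]

Final answer: [1, 3, 5]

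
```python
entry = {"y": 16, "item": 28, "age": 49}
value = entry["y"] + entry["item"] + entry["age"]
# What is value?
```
Trace:
  entry={'y': 16, 'item': 28, 'age': 49}
  entry={'y': 16, 'item': 28, 'age': 49}, value=93

Final answer: 93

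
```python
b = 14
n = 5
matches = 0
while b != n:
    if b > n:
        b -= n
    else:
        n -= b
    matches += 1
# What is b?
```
Trace:
  b=14
  b=14, n=5
  b=14, n=5, matches=0
  b=9, n=5, matches=1
  b=4, n=5, matches=2
  b=4, n=1, matches=3
  b=3, n=1, matches=4
  b=2, n=1, matches=5
  b=1, n=1, matches=6

Final answer: 1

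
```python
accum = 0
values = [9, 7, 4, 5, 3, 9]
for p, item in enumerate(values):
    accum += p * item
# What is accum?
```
Trace:
  accum=0
  accum=0, p=0, item=9
  accum=7, p=1, item=7
  accum=15, p=2, item=4
  accum=30, p=3, item=5
  accum=42, p=4, item=3
  accum=87, p=5, item=9

Final answer: 87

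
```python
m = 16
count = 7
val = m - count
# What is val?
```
Trace:
  m=16
  m=16, count=7
  m=16, count=7, val=9

Final answer: 9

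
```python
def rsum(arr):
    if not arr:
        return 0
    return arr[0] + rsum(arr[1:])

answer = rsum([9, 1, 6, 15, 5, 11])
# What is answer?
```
Call trace:
rsum(arr=[9, 1, 6, 15, 5, 11])
  rsum(arr=[1, 6, 15, 5, 11])
    rsum(arr=[6, 15, 5, 11])
      rsum(arr=[15, 5, 11])
        rsum(arr=[5, 11])
          rsum(arr=[11])
            rsum(arr=[])
            -> return 0
          -> return 11
        -> return 16
      -> return 31
    -> return 37
  -> return 38
-> return 47

Final answer: 47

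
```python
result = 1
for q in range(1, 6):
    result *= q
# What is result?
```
Trace:
  result=1
  result=1, q=1
  result=2, q=2
  result=6, q=3
  result=24, q=4
  result=120, q=5

Final answer: 120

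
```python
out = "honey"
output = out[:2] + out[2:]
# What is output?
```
Trace:
  out='honey'
  out='honey', output='honey'

Final answer: 'honey'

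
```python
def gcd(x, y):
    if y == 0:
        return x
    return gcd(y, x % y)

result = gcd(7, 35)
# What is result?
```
Call trace:
gcd(x=7, y=35)
  gcd(x=35, y=7)
    gcd(x=7, y=0)
    -> return 7
  -> return 7
-> return 7

Final answer: 7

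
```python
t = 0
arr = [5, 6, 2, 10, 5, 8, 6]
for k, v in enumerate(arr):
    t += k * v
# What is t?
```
Trace:
  t=0
  t=0, k=0, v=5
  t=6, k=1, v=6
  t=10, k=2, v=2
  t=40, k=3, v=10
  t=60, k=4, v=5
  t=100, k=5, v=8
  t=136, k=6, v=6

Final answer: 136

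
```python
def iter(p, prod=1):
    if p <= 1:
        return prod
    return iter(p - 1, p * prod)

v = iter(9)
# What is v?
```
Call trace:
iter(p=9, prod=1)
  iter(p=8, prod=9)
    iter(p=7, prod=72)
      iter(p=6, prod=504)
        iter(p=5, prod=3024)
          iter(p=4, prod=15120)
            iter(p=3, prod=60480)
              iter(p=2, prod=181440)
                iter(p=1, prod=362880)
                -> return 362880
              -> return 362880
            -> return 362880
          -> return 362880
        -> return 362880
      -> return 362880
    -> return 362880
  -> return 362880
-> return 362880

Final answer: 362880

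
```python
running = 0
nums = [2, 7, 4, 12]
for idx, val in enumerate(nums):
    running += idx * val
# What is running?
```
Trace:
  running=0
  running=0, idx=0, val=2
  running=7, idx=1, val=7
  running=15, idx=2, val=4
  running=51, idx=3, val=12

Final answer: 51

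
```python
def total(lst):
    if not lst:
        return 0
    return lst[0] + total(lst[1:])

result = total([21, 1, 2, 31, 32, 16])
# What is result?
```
Call trace:
total(lst=[21, 1, 2, 31, 32, 16])
  total(lst=[1, 2, 31, 32, 16])
    total(lst=[2, 31, 32, 16])
      total(lst=[31, 32, 16])
        total(lst=[32, 16])
          total(lst=[16])
            total(lst=[])
            -> return 0
          -> return 16
        -> return 48
      -> return 79
    -> return 81
  -> return 82
-> return 103

Final answer: 103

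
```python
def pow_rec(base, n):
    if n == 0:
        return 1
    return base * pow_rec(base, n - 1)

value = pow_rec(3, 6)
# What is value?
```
Call trace:
pow_rec(base=3, n=6)
  pow_rec(base=3, n=5)
    pow_rec(base=3, n=4)
      pow_rec(base=3, n=3)
        pow_rec(base=3, n=2)
          pow_rec(base=3, n=1)
            pow_rec(base=3, n=0)
            -> return 1
          -> return 3
        -> return 9
      -> return 27
    -> return 81
  -> return 243
-> return 729

Final answer: 729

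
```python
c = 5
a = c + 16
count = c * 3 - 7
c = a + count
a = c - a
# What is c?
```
Trace:
  c=5
  c=5, a=21
  c=5, a=21, count=8
  c=29, a=21, count=8
  c=29, a=8, count=8

Final answer: 29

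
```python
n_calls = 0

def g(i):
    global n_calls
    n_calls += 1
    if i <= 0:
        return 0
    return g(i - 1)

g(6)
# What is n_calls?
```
Call trace:
g(i=6)
  g(i=5)
    g(i=4)
      g(i=3)
        g(i=2)
          g(i=1)
            g(i=0)
            -> return 0
          -> return 0
        -> return 0
      -> return 0
    -> return 0
  -> return 0
-> return 0

n_calls is incremented once per call. g is entered once for each i = 6, 5, 4, 3, 2, 1, 0 (the i <= 0 call returns without recursing), i.e. 6 + 1 calls.
n_calls = 7

Final answer: 7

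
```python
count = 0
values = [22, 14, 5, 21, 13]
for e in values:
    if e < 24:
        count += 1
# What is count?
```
Trace:
  count=0
  count=1, e=22
  count=2, e=14
  count=3, e=5
  count=4, e=21
  count=5, e=13

Final answer: 5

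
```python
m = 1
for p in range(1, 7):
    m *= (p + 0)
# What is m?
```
Trace:
  m=1
  m=1, p=1
  m=2, p=2
  m=6, p=3
  m=24, p=4
  m=120, p=5
  m=720, p=6

Final answer: 720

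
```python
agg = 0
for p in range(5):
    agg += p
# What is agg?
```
Trace:
  agg=0
  agg=0, p=0
  agg=1, p=1
  agg=3, p=2
  agg=6, p=3
  agg=10, p=4

Final answer: 10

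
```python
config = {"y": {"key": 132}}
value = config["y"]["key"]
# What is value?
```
Trace:
  config={'y': {'key': 132}}
  config={'y': {'key': 132}}, value=132

Final answer: 132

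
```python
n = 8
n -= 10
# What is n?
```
Trace:
  n=8
  n=-2

Final answer: -2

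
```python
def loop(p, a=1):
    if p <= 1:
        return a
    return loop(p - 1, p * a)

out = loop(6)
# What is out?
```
Call trace:
loop(p=6, a=1)
  loop(p=5, a=6)
    loop(p=4, a=30)
      loop(p=3, a=120)
        loop(p=2, a=360)
          loop(p=1, a=720)
          -> return 720
        -> return 720
      -> return 720
    -> return 720
  -> return 720
-> return 720

Final answer: 720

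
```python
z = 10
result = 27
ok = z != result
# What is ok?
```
Trace:
  z=10
  z=10, result=27
  z=10, result=27, ok=True

Final answer: True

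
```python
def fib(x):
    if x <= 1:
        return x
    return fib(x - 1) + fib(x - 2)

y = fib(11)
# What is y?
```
Call trace (a repeated sub-call is expanded the first time; later identical calls just restate its return value):
fib(x=11)
  fib(x=10)
    fib(x=9)
      fib(x=8)
        fib(x=7)
          fib(x=6)
            fib(x=5)
              fib(x=4)
                fib(x=3)
                  fib(x=2)
                    fib(x=1)
                    -> return 1
                    fib(x=0)
                    -> return 0
                  -> return 1
                  fib(x=1)
                  -> return 1
                -> return 2
                fib(x=2) -> return 1  (same call as traced above)
              -> return 3
              fib(x=3) -> return 2  (same call as traced above)
            -> return 5
            fib(x=4) -> return 3  (same call as traced above)
          -> return 8
          fib(x=5) -> return 5  (same call as traced above)
        -> return 13
        fib(x=6) -> return 8  (same call as traced above)
      -> return 21
      fib(x=7) -> return 13  (same call as traced above)
    -> return 34
    fib(x=8) -> return 21  (same call as traced above)
  -> return 55
  fib(x=9) -> return 34  (same call as traced above)
-> return 89

Final answer: 89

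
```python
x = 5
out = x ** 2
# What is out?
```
Trace:
  x=5
  x=5, out=25

Final answer: 25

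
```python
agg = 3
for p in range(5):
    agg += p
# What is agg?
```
Trace:
  agg=3
  agg=3, p=0
  agg=4, p=1
  agg=6, p=2
  agg=9, p=3
  agg=13, p=4

Final answer: 13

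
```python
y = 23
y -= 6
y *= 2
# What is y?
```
Trace:
  y=23
  y=17
  y=34

Final answer: 34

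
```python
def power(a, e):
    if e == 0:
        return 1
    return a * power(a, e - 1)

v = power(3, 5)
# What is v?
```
Call trace:
power(a=3, e=5)
  power(a=3, e=4)
    power(a=3, e=3)
      power(a=3, e=2)
        power(a=3, e=1)
          power(a=3, e=0)
          -> return 1
        -> return 3
      -> return 9
    -> return 27
  -> return 81
-> return 243

Final answer: 243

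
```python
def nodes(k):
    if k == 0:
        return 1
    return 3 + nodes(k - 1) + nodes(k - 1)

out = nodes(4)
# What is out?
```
Call trace (a repeated sub-call is expanded the first time; later identical calls just restate its return value):
nodes(k=4)
  nodes(k=3)
    nodes(k=2)
      nodes(k=1)
        nodes(k=0)
        -> return 1
        nodes(k=0)
        -> return 1
      -> return 5
      nodes(k=1) -> return 5  (same call as traced above)
    -> return 13
    nodes(k=2) -> return 13  (same call as traced above)
  -> return 29
  nodes(k=3) -> return 29  (same call as traced above)
-> return 61

Final answer: 61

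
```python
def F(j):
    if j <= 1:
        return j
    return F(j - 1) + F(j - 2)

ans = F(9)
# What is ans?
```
Call trace (a repeated sub-call is expanded the first time; later identical calls just restate its return value):
F(j=9)
  F(j=8)
    F(j=7)
      F(j=6)
        F(j=5)
          F(j=4)
            F(j=3)
              F(j=2)
                F(j=1)
                -> return 1
                F(j=0)
                -> return 0
              -> return 1
              F(j=1)
              -> return 1
            -> return 2
            F(j=2) -> return 1  (same call as traced above)
          -> return 3
          F(j=3) -> return 2  (same call as traced above)
        -> return 5
        F(j=4) -> return 3  (same call as traced above)
      -> return 8
      F(j=5) -> return 5  (same call as traced above)
    -> return 13
    F(j=6) -> return 8  (same call as traced above)
  -> return 21
  F(j=7) -> return 13  (same call as traced above)
-> return 34

Final answer: 34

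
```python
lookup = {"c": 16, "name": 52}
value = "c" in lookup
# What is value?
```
Trace:
  lookup={'c': 16, 'name': 52}
  lookup={'c': 16, 'name': 52}, value=True

Final answer: True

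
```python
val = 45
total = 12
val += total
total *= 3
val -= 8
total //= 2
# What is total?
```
Trace:
  val=45
  val=45, total=12
  val=57, total=12
  val=57, total=36
  val=49, total=36
  val=49, total=18

Final answer: 18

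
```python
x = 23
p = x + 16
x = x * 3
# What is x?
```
Trace:
  x=23
  x=23, p=39
  x=69, p=39

Final answer: 69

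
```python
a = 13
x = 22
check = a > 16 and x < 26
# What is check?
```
Trace:
  a=13
  a=13, x=22
  a=13, x=22, check=False

Final answer: False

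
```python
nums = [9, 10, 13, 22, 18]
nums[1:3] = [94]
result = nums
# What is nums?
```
Trace:
  nums=[9, 10, 13, 22, 18]
  nums=[9, 94, 22, 18]
  nums=[9, 94, 22, 18], result=[9, 94, 22, 18]

Final answer: [9, 94, 22, 18]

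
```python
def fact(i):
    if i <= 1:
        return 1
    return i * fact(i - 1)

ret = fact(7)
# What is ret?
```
Call trace:
fact(i=7)
  fact(i=6)
    fact(i=5)
      fact(i=4)
        fact(i=3)
          fact(i=2)
            fact(i=1)
            -> return 1
          -> return 2
        -> return 6
      -> return 24
    -> return 120
  -> return 720
-> return 5040

Final answer: 5040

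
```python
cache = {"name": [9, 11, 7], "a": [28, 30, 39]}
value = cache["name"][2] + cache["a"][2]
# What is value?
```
Trace:
  cache={'name': [9, 11, 7], 'a': [28, 30, 39]}
  cache={'name': [9, 11, 7], 'a': [28, 30, 39]}, value=46

Final answer: 46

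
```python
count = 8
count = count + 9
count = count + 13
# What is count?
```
Trace:
  count=8
  count=17
  count=30

Final answer: 30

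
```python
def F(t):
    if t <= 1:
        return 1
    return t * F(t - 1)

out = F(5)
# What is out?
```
Call trace:
F(t=5)
  F(t=4)
    F(t=3)
      F(t=2)
        F(t=1)
        -> return 1
      -> return 2
    -> return 6
  -> return 24
-> return 120

Final answer: 120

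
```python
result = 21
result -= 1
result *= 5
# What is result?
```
Trace:
  result=21
  result=20
  result=100

Final answer: 100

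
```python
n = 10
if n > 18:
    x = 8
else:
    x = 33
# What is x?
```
Trace:
  n=10
  n=10, x=33

Final answer: 33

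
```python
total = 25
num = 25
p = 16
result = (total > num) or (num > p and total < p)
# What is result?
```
Trace:
  total=25
  total=25, num=25
  total=25, num=25, p=16
  total=25, num=25, p=16, result=False

Final answer: False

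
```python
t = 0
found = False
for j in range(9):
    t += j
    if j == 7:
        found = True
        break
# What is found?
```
Trace:
  t=0
  t=0, found=False
  t=0, found=False, j=0
  t=1, found=False, j=1
  t=3, found=False, j=2
  t=6, found=False, j=3
  t=10, found=False, j=4
  t=15, found=False, j=5
  t=21, found=False, j=6
  t=28, found=True, j=7

Final answer: True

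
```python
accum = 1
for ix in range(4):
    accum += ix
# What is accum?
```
Trace:
  accum=1
  accum=1, ix=0
  accum=2, ix=1
  accum=4, ix=2
  accum=7, ix=3

Final answer: 7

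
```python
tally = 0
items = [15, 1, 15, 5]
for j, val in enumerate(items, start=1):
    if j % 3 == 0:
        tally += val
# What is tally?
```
Trace:
  tally=0
  tally=0, j=1, val=15
  tally=0, j=2, val=1
  tally=15, j=3, val=15
  tally=15, j=4, val=5

Final answer: 15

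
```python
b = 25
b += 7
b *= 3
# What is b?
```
Trace:
  b=25
  b=32
  b=96

Final answer: 96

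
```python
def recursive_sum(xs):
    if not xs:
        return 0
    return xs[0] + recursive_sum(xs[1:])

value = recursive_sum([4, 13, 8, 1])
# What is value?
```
Call trace:
recursive_sum(xs=[4, 13, 8, 1])
  recursive_sum(xs=[13, 8, 1])
    recursive_sum(xs=[8, 1])
      recursive_sum(xs=[1])
        recursive_sum(xs=[])
        -> return 0
      -> return 1
    -> return 9
  -> return 22
-> return 26

Final answer: 26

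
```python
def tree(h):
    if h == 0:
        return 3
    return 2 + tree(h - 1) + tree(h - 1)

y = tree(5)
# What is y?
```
Call trace (a repeated sub-call is expanded the first time; later identical calls just restate its return value):
tree(h=5)
  tree(h=4)
    tree(h=3)
      tree(h=2)
        tree(h=1)
          tree(h=0)
          -> return 3
          tree(h=0)
          -> return 3
        -> return 8
        tree(h=1) -> return 8  (same call as traced above)
      -> return 18
      tree(h=2) -> return 18  (same call as traced above)
    -> return 38
    tree(h=3) -> return 38  (same call as traced above)
  -> return 78
  tree(h=4) -> return 78  (same call as traced above)
-> return 158

Final answer: 158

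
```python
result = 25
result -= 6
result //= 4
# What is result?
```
Trace:
  result=25
  result=19
  result=4

Final answer: 4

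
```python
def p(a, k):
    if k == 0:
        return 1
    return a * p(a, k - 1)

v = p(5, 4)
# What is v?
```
Call trace:
p(a=5, k=4)
  p(a=5, k=3)
    p(a=5, k=2)
      p(a=5, k=1)
        p(a=5, k=0)
        -> return 1
      -> return 5
    -> return 25
  -> return 125
-> return 625

Final answer: 625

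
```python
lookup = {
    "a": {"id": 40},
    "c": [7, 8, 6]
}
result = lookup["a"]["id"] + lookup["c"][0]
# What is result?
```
Trace:
  lookup={'a': {'id': 40}, 'c': [7, 8, 6]}
  lookup={'a': {'id': 40}, 'c': [7, 8, 6]}, result=47

Final answer: 47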